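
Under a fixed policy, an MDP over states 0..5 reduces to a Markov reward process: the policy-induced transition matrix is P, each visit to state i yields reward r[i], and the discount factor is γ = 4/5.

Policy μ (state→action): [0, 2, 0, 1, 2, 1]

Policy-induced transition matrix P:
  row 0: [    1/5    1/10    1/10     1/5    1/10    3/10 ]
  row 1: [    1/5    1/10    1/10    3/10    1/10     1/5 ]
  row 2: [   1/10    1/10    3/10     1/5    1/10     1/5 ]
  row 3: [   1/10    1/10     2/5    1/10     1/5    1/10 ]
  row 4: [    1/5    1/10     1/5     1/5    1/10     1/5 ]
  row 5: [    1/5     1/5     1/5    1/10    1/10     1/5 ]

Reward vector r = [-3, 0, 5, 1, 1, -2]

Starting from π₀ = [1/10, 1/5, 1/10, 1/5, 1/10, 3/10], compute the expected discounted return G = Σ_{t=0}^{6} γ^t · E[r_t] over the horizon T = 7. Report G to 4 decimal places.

t=0: π = [0.1000, 0.2000, 0.1000, 0.2000, 0.1000, 0.3000], E[r] = -0.1000, γ^t·E[r] = -0.100000, running G = -0.100000
t=1: π = [0.1700, 0.1300, 0.2200, 0.1700, 0.1200, 0.1900], E[r] = 0.5000, γ^t·E[r] = 0.400000, running G = 0.300000
t=2: π = [0.1610, 0.1190, 0.2260, 0.1770, 0.1170, 0.2000], E[r] = 0.5410, γ^t·E[r] = 0.346240, running G = 0.646240
t=3: π = [0.1597, 0.1200, 0.2300, 0.1742, 0.1177, 0.1984], E[r] = 0.5660, γ^t·E[r] = 0.289792, running G = 0.936032
t=4: π = [0.1596, 0.1198, 0.2299, 0.1747, 0.1174, 0.1986], E[r] = 0.5657, γ^t·E[r] = 0.231698, running G = 1.167730
t=5: π = [0.1595, 0.1199, 0.2300, 0.1747, 0.1175, 0.1985], E[r] = 0.5665, γ^t·E[r] = 0.185634, running G = 1.353364
t=6: π = [0.1595, 0.1198, 0.2300, 0.1747, 0.1175, 0.1985], E[r] = 0.5665, γ^t·E[r] = 0.148507, running G = 1.501871

G = 1.5019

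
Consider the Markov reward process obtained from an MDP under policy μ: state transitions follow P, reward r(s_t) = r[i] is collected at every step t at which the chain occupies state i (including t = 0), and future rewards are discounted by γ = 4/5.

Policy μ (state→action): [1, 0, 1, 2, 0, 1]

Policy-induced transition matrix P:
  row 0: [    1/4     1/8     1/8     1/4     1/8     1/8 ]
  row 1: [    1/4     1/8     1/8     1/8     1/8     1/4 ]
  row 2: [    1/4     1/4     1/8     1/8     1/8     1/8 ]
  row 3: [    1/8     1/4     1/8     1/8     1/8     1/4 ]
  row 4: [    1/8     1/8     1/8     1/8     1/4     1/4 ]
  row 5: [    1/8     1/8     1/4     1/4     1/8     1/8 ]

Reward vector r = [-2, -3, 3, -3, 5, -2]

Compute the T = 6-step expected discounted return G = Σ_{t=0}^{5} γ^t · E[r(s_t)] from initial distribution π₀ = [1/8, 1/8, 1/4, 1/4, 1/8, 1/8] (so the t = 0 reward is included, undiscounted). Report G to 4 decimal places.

G = -1.8997

t=0: π = [0.1250, 0.1250, 0.2500, 0.2500, 0.1250, 0.1250], E[r] = -0.2500, γ^t·E[r] = -0.250000, running G = -0.250000
t=1: π = [0.1875, 0.1875, 0.1406, 0.1563, 0.1406, 0.1875], E[r] = -0.6563, γ^t·E[r] = -0.525000, running G = -0.775000
t=2: π = [0.1895, 0.1621, 0.1484, 0.1719, 0.1426, 0.1855], E[r] = -0.5938, γ^t·E[r] = -0.380000, running G = -1.155000
t=3: π = [0.1875, 0.1650, 0.1482, 0.1719, 0.1428, 0.1846], E[r] = -0.5962, γ^t·E[r] = -0.305250, running G = -1.460250
t=4: π = [0.1876, 0.1650, 0.1481, 0.1715, 0.1429, 0.1850], E[r] = -0.5962, γ^t·E[r] = -0.244200, running G = -1.704450
t=5: π = [0.1876, 0.1649, 0.1481, 0.1716, 0.1429, 0.1849], E[r] = -0.5959, γ^t·E[r] = -0.195270, running G = -1.899720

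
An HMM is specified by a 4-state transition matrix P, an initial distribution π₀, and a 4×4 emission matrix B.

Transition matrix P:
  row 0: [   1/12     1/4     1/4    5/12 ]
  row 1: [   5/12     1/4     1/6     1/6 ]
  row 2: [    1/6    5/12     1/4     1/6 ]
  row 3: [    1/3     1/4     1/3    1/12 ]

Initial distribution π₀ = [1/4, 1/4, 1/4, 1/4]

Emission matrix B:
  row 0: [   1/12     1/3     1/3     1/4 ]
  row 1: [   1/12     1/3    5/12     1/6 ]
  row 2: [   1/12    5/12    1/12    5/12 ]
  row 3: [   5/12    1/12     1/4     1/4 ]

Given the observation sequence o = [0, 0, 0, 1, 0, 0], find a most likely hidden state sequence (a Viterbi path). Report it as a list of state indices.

t=0: δ = [2.083e-02, 2.083e-02, 2.083e-02, 1.042e-01]  (obs o_0=0)
t=1: δ = [2.894e-03, 2.170e-03, 2.894e-03, 3.617e-03]  ψ = [3, 3, 3, 0]  (obs o_1=0)
t=2: δ = [1.005e-04, 1.005e-04, 1.005e-04, 5.023e-04]  ψ = [3, 2, 3, 0]  (obs o_2=0)
t=3: δ = [5.582e-05, 4.186e-05, 6.977e-05, 3.489e-06]  ψ = [3, 3, 3, 0]  (obs o_3=1)
t=4: δ = [1.454e-06, 2.423e-06, 1.454e-06, 9.690e-06]  ψ = [1, 2, 2, 0]  (obs o_4=0)
t=5: δ = [2.692e-07, 2.019e-07, 2.692e-07, 3.365e-07]  ψ = [3, 3, 3, 3]  (obs o_5=0)
backtrack: best end state = 3; path = [3, 0, 3, 0, 3, 3]

path = [3, 0, 3, 0, 3, 3]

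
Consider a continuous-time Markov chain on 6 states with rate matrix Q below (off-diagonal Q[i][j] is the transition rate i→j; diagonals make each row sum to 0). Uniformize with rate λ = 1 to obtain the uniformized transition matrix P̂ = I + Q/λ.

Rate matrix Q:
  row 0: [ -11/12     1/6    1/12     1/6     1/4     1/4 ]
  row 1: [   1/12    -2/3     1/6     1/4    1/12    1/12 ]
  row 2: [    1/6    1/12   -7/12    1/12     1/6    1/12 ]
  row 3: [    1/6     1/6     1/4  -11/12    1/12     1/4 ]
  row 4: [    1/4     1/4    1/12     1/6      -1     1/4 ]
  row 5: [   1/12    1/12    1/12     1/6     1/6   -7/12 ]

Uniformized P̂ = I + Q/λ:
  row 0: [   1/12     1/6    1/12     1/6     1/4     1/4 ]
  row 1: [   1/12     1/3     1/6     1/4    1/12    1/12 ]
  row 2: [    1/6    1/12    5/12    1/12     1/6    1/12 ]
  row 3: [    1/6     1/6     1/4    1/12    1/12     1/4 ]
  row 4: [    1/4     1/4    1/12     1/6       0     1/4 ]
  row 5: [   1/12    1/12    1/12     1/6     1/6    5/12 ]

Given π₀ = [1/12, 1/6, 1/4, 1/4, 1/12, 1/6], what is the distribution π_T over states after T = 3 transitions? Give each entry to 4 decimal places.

t=0: π = [0.0833, 0.1667, 0.2500, 0.2500, 0.0833, 0.1667]
t=1: π = [0.1389, 0.1667, 0.2222, 0.1389, 0.1250, 0.2083]
t=2: π = [0.1343, 0.1690, 0.1944, 0.1505, 0.1319, 0.2199]
t=3: π = [0.1341, 0.1713, 0.1873, 0.1520, 0.1292, 0.2261]

π = [0.1341, 0.1713, 0.1873, 0.1520, 0.1292, 0.2261]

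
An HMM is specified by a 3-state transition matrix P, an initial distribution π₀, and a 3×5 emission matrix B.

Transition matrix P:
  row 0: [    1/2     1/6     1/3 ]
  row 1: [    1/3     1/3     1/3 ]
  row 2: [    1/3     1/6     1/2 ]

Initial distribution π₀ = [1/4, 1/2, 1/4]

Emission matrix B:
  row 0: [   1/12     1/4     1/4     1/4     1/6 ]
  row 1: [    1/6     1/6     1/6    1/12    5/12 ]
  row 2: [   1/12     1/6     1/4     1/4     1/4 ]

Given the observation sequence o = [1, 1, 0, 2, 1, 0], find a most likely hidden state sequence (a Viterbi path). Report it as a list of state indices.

path = [0, 0, 0, 0, 0, 0]

t=0: δ = [6.250e-02, 8.333e-02, 4.167e-02]  (obs o_0=1)
t=1: δ = [7.812e-03, 4.630e-03, 4.630e-03]  ψ = [0, 1, 1]  (obs o_1=1)
t=2: δ = [3.255e-04, 2.572e-04, 2.170e-04]  ψ = [0, 1, 0]  (obs o_2=0)
t=3: δ = [4.069e-05, 1.429e-05, 2.713e-05]  ψ = [0, 1, 0]  (obs o_3=2)
t=4: δ = [5.086e-06, 1.130e-06, 2.261e-06]  ψ = [0, 0, 0]  (obs o_4=1)
t=5: δ = [2.119e-07, 1.413e-07, 1.413e-07]  ψ = [0, 0, 0]  (obs o_5=0)
backtrack: best end state = 0; path = [0, 0, 0, 0, 0, 0]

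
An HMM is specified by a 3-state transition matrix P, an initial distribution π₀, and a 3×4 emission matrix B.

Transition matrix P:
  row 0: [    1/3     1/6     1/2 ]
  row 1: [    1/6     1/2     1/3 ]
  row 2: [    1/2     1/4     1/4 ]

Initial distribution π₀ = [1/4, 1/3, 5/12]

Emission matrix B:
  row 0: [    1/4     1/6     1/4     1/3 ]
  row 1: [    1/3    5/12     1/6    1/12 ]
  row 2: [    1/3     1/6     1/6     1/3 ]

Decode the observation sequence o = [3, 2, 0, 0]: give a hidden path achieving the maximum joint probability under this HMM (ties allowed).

path = [2, 0, 2, 0]

t=0: δ = [8.333e-02, 2.778e-02, 1.389e-01]  (obs o_0=3)
t=1: δ = [1.736e-02, 5.787e-03, 6.944e-03]  ψ = [2, 2, 0]  (obs o_1=2)
t=2: δ = [1.447e-03, 9.645e-04, 2.894e-03]  ψ = [0, 0, 0]  (obs o_2=0)
t=3: δ = [3.617e-04, 2.411e-04, 2.411e-04]  ψ = [2, 2, 0]  (obs o_3=0)
backtrack: best end state = 0; path = [2, 0, 2, 0]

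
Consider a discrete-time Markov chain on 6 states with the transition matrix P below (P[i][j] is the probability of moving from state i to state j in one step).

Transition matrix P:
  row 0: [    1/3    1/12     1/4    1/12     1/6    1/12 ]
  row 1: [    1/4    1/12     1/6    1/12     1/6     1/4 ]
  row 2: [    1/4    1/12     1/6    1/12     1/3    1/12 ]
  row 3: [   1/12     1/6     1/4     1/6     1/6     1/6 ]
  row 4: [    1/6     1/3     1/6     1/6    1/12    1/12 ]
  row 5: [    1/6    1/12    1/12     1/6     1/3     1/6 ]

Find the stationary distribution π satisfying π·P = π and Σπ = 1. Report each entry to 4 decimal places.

π = [0.2207, 0.1439, 0.1845, 0.1209, 0.2019, 0.1281]

Balance equations π_j = Σ_i π_i·P[i][j]:
  π_0 = 1/3·π_0 + 1/4·π_1 + 1/4·π_2 + 1/12·π_3 + 1/6·π_4 + 1/6·π_5
  π_1 = 1/12·π_0 + 1/12·π_1 + 1/12·π_2 + 1/6·π_3 + 1/3·π_4 + 1/12·π_5
  π_2 = 1/4·π_0 + 1/6·π_1 + 1/6·π_2 + 1/4·π_3 + 1/6·π_4 + 1/12·π_5
  π_3 = 1/12·π_0 + 1/12·π_1 + 1/12·π_2 + 1/6·π_3 + 1/6·π_4 + 1/6·π_5
  π_4 = 1/6·π_0 + 1/6·π_1 + 1/3·π_2 + 1/6·π_3 + 1/12·π_4 + 1/3·π_5
  normalize: π_0 + π_1 + π_2 + π_3 + π_4 + π_5 = 1
Solving the linear system gives exactly π = [6757/30610, 8809/61220, 11293/61220, 3701/30610, 6181/30610, 392/3061].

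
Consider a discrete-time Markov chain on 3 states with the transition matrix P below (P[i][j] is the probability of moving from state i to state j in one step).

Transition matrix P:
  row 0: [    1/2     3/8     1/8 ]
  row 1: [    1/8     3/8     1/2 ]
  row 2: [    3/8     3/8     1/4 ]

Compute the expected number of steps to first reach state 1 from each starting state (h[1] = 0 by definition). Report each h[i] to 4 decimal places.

h = [2.6667, 0.0000, 2.6667]

First-step conditioning: h[1] = 0; for i ≠ 1, h[i] = 1 + Σ_k P[i][k]·h[k].
  h[0] = 1 + 1/2·h[0] + 1/8·h[2]
  h[2] = 1 + 3/8·h[0] + 1/4·h[2]
Solving the 2×2 linear system over states ≠ 1 gives exactly h = [8/3, 0, 8/3] (h[1] = 0 is the target).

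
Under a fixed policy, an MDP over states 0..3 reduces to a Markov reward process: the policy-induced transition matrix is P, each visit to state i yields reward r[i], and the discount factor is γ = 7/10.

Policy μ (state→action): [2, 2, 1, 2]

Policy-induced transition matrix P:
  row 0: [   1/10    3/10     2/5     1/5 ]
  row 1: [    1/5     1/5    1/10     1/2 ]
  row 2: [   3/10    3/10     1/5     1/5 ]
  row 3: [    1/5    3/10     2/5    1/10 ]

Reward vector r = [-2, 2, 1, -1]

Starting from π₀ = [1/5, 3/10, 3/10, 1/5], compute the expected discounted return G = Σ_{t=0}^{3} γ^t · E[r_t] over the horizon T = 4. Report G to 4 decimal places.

t=0: π = [0.2000, 0.3000, 0.3000, 0.2000], E[r] = 0.3000, γ^t·E[r] = 0.300000, running G = 0.300000
t=1: π = [0.2100, 0.2700, 0.2500, 0.2700], E[r] = 0.1000, γ^t·E[r] = 0.070000, running G = 0.370000
t=2: π = [0.2040, 0.2730, 0.2690, 0.2540], E[r] = 0.1530, γ^t·E[r] = 0.074970, running G = 0.444970
t=3: π = [0.2065, 0.2727, 0.2643, 0.2565], E[r] = 0.1402, γ^t·E[r] = 0.048089, running G = 0.493059

G = 0.4931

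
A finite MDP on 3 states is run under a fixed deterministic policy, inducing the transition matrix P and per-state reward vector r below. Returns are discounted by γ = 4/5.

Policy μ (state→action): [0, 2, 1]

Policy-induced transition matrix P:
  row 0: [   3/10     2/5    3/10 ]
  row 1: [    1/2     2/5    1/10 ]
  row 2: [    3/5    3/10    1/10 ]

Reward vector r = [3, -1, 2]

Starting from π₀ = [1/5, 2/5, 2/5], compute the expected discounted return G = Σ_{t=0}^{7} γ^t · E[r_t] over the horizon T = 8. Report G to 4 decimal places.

G = 5.1607

t=0: π = [0.2000, 0.4000, 0.4000], E[r] = 1.0000, γ^t·E[r] = 1.000000, running G = 1.000000
t=1: π = [0.5000, 0.3600, 0.1400], E[r] = 1.4200, γ^t·E[r] = 1.136000, running G = 2.136000
t=2: π = [0.4140, 0.3860, 0.2000], E[r] = 1.2560, γ^t·E[r] = 0.803840, running G = 2.939840
t=3: π = [0.4372, 0.3800, 0.1828], E[r] = 1.2972, γ^t·E[r] = 0.664166, running G = 3.604006
t=4: π = [0.4308, 0.3817, 0.1874], E[r] = 1.2857, γ^t·E[r] = 0.526615, running G = 4.130621
t=5: π = [0.4326, 0.3813, 0.1862], E[r] = 1.2888, γ^t·E[r] = 0.422317, running G = 4.552938
t=6: π = [0.4321, 0.3814, 0.1865], E[r] = 1.2880, γ^t·E[r] = 0.337629, running G = 4.890566
t=7: π = [0.4322, 0.3813, 0.1864], E[r] = 1.2882, γ^t·E[r] = 0.270152, running G = 5.160719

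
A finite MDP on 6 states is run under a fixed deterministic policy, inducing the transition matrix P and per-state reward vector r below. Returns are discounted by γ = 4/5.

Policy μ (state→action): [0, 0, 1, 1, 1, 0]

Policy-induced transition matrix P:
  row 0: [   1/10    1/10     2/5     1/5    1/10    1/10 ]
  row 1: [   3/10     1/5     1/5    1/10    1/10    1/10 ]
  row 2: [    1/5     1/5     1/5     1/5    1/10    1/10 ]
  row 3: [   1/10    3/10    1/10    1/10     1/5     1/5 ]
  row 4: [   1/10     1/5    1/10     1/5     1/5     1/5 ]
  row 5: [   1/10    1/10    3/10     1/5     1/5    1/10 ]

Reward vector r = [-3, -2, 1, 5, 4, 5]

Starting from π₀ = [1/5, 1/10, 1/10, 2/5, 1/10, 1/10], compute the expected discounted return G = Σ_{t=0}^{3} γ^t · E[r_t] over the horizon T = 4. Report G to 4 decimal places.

G = 5.0533

t=0: π = [0.2000, 0.1000, 0.1000, 0.4000, 0.1000, 0.1000], E[r] = 2.2000, γ^t·E[r] = 2.200000, running G = 2.200000
t=1: π = [0.1300, 0.2100, 0.2000, 0.1500, 0.1600, 0.1500], E[r] = 1.5300, γ^t·E[r] = 1.224000, running G = 3.424000
t=2: π = [0.1620, 0.1870, 0.2100, 0.1640, 0.1460, 0.1310], E[r] = 1.4090, γ^t·E[r] = 0.901760, running G = 4.325760
t=3: π = [0.1584, 0.1871, 0.2145, 0.1649, 0.1441, 0.1310], E[r] = 1.4210, γ^t·E[r] = 0.727552, running G = 5.053312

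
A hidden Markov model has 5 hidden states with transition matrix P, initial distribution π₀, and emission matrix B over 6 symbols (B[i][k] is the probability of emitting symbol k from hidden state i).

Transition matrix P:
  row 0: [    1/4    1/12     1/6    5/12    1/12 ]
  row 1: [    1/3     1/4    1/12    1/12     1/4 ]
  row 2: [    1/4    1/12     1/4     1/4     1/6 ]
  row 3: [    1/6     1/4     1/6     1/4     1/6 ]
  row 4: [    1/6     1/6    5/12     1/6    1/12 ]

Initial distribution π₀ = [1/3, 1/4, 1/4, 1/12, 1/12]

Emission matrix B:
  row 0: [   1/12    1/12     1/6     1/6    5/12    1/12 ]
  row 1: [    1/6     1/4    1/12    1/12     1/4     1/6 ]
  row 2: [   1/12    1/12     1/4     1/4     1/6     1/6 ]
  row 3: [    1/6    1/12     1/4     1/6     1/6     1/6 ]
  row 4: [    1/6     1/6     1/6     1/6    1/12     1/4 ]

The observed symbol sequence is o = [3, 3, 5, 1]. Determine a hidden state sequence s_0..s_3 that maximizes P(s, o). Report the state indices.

path = [2, 0, 3, 1]

t=0: δ = [5.556e-02, 2.083e-02, 6.250e-02, 1.389e-02, 1.389e-02]  (obs o_0=3)
t=1: δ = [2.604e-03, 4.340e-04, 3.906e-03, 3.858e-03, 1.736e-03]  ψ = [2, 1, 2, 0, 2]  (obs o_1=3)
t=2: δ = [8.138e-05, 1.608e-04, 1.628e-04, 1.808e-04, 1.628e-04]  ψ = [2, 3, 2, 0, 2]  (obs o_2=5)
t=3: δ = [4.465e-06, 1.130e-05, 5.651e-06, 3.768e-06, 6.698e-06]  ψ = [1, 3, 4, 3, 1]  (obs o_3=1)
backtrack: best end state = 1; path = [2, 0, 3, 1]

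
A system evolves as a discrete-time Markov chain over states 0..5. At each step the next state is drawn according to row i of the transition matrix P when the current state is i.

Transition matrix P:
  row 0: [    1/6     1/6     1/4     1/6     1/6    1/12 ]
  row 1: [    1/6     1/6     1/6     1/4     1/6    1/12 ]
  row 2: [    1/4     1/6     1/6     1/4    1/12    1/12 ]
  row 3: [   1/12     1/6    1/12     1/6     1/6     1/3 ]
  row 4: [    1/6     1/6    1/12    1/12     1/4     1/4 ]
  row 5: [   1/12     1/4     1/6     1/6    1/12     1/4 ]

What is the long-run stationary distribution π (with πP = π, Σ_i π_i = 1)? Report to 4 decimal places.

π = [0.1487, 0.1821, 0.1513, 0.1818, 0.1513, 0.1848]

Balance equations π_j = Σ_i π_i·P[i][j]:
  π_0 = 1/6·π_0 + 1/6·π_1 + 1/4·π_2 + 1/12·π_3 + 1/6·π_4 + 1/12·π_5
  π_1 = 1/6·π_0 + 1/6·π_1 + 1/6·π_2 + 1/6·π_3 + 1/6·π_4 + 1/4·π_5
  π_2 = 1/4·π_0 + 1/6·π_1 + 1/6·π_2 + 1/12·π_3 + 1/12·π_4 + 1/6·π_5
  π_3 = 1/6·π_0 + 1/4·π_1 + 1/4·π_2 + 1/6·π_3 + 1/12·π_4 + 1/6·π_5
  π_4 = 1/6·π_0 + 1/6·π_1 + 1/12·π_2 + 1/6·π_3 + 1/4·π_4 + 1/12·π_5
  normalize: π_0 + π_1 + π_2 + π_3 + π_4 + π_5 = 1
Solving the linear system gives exactly π = [31068/208901, 38034/208901, 31607/208901, 37987/208901, 31599/208901, 38606/208901].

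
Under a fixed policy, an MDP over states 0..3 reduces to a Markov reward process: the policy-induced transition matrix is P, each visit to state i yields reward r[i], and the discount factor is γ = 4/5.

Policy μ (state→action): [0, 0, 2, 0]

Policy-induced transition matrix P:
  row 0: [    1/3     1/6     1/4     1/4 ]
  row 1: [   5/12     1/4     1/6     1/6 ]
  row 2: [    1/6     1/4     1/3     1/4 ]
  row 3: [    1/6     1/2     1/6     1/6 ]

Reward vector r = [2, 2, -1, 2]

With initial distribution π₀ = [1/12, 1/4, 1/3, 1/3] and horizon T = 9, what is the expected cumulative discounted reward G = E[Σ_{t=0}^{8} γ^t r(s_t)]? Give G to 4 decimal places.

G = 5.3816

t=0: π = [0.0833, 0.2500, 0.3333, 0.3333], E[r] = 1.0000, γ^t·E[r] = 1.000000, running G = 1.000000
t=1: π = [0.2431, 0.3264, 0.2292, 0.2014], E[r] = 1.3125, γ^t·E[r] = 1.050000, running G = 2.050000
t=2: π = [0.2888, 0.2801, 0.2251, 0.2060], E[r] = 1.3247, γ^t·E[r] = 0.847778, running G = 2.897778
t=3: π = [0.2848, 0.2774, 0.2283, 0.2095], E[r] = 1.3152, γ^t·E[r] = 0.673407, running G = 3.571185
t=4: π = [0.2835, 0.2786, 0.2284, 0.2094], E[r] = 1.3147, γ^t·E[r] = 0.538489, running G = 4.109674
t=5: π = [0.2836, 0.2787, 0.2284, 0.2093], E[r] = 1.3149, γ^t·E[r] = 0.430868, running G = 4.540542
t=6: π = [0.2836, 0.2787, 0.2284, 0.2093], E[r] = 1.3149, γ^t·E[r] = 0.344699, running G = 4.885241
t=7: π = [0.2836, 0.2787, 0.2284, 0.2093], E[r] = 1.3149, γ^t·E[r] = 0.275758, running G = 5.160999
t=8: π = [0.2836, 0.2787, 0.2284, 0.2093], E[r] = 1.3149, γ^t·E[r] = 0.220606, running G = 5.381606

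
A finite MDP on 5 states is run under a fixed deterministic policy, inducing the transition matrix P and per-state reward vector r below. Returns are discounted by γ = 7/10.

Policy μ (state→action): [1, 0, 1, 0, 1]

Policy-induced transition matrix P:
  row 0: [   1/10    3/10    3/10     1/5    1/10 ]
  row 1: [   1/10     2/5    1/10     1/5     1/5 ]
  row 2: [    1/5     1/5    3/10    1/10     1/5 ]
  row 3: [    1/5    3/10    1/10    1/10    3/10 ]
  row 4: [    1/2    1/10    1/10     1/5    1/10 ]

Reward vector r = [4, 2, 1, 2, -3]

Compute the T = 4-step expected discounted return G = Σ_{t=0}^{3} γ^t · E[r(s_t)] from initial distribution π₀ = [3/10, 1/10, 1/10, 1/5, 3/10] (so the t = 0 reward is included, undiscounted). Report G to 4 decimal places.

t=0: π = [0.3000, 0.1000, 0.1000, 0.2000, 0.3000], E[r] = 1.0000, γ^t·E[r] = 1.000000, running G = 1.000000
t=1: π = [0.2500, 0.2400, 0.1800, 0.1700, 0.1600], E[r] = 1.5200, γ^t·E[r] = 1.064000, running G = 2.064000
t=2: π = [0.1990, 0.2740, 0.1860, 0.1650, 0.1760], E[r] = 1.3320, γ^t·E[r] = 0.652680, running G = 2.716680
t=3: π = [0.2055, 0.2736, 0.1770, 0.1649, 0.1790], E[r] = 1.3390, γ^t·E[r] = 0.459277, running G = 3.175957

G = 3.1760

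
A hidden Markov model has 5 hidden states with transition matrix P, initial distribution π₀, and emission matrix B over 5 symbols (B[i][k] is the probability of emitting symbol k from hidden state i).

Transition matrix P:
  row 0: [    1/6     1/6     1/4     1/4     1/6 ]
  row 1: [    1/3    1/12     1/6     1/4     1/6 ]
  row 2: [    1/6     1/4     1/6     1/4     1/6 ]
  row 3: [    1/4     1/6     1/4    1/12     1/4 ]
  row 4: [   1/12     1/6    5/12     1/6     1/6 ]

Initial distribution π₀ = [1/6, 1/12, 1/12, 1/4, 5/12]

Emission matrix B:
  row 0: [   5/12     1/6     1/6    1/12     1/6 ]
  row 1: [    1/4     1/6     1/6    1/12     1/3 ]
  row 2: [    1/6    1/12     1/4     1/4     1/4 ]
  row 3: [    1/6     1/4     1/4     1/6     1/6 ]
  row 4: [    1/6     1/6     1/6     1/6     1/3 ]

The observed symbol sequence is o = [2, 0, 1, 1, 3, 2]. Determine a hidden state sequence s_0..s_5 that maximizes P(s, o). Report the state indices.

t=0: δ = [2.778e-02, 1.389e-02, 2.083e-02, 6.250e-02, 6.944e-02]  (obs o_0=2)
t=1: δ = [6.510e-03, 2.894e-03, 4.823e-03, 1.929e-03, 2.604e-03]  ψ = [3, 4, 4, 4, 3]  (obs o_1=0)
t=2: δ = [1.808e-04, 2.009e-04, 1.356e-04, 4.069e-04, 1.808e-04]  ψ = [0, 2, 0, 0, 0]  (obs o_2=1)
t=3: δ = [1.695e-05, 1.130e-05, 8.477e-06, 1.256e-05, 1.695e-05]  ψ = [3, 3, 3, 1, 3]  (obs o_3=1)
t=4: δ = [3.140e-07, 2.355e-07, 1.766e-06, 7.064e-07, 5.233e-07]  ψ = [1, 0, 4, 0, 3]  (obs o_4=3)
t=5: δ = [4.906e-08, 7.359e-08, 7.359e-08, 1.104e-07, 4.906e-08]  ψ = [2, 2, 2, 2, 2]  (obs o_5=2)
backtrack: best end state = 3; path = [3, 0, 3, 4, 2, 3]

path = [3, 0, 3, 4, 2, 3]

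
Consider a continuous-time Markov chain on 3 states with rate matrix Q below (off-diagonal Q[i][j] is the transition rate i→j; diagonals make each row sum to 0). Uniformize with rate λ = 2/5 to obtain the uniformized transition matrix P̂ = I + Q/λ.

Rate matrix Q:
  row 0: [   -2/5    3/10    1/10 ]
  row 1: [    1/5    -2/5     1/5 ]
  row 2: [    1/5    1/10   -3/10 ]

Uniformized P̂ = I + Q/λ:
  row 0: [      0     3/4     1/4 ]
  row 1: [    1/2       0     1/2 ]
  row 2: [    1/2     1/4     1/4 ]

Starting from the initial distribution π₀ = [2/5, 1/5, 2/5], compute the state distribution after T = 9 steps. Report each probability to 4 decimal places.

t=0: π = [0.4000, 0.2000, 0.4000]
t=1: π = [0.3000, 0.4000, 0.3000]
t=2: π = [0.3500, 0.3000, 0.3500]
t=3: π = [0.3250, 0.3500, 0.3250]
t=4: π = [0.3375, 0.3250, 0.3375]
t=5: π = [0.3313, 0.3375, 0.3313]
t=6: π = [0.3344, 0.3313, 0.3344]
t=7: π = [0.3328, 0.3344, 0.3328]
t=8: π = [0.3336, 0.3328, 0.3336]
t=9: π = [0.3332, 0.3336, 0.3332]

π = [0.3332, 0.3336, 0.3332]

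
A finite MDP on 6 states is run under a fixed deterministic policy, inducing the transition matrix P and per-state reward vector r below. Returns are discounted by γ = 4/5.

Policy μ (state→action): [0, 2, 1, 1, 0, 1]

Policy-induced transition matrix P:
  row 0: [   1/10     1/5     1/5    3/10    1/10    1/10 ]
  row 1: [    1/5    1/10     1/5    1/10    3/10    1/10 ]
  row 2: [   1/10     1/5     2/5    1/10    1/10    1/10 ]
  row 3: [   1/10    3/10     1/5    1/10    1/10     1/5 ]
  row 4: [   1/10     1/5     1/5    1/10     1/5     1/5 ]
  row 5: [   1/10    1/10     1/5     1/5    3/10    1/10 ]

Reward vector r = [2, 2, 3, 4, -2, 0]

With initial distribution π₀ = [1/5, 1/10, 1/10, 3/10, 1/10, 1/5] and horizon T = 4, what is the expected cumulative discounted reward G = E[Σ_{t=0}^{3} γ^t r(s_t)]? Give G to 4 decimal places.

G = 4.9154

t=0: π = [0.2000, 0.1000, 0.1000, 0.3000, 0.1000, 0.2000], E[r] = 1.9000, γ^t·E[r] = 1.900000, running G = 1.900000
t=1: π = [0.1100, 0.2000, 0.2200, 0.1600, 0.1700, 0.1400], E[r] = 1.5800, γ^t·E[r] = 1.264000, running G = 3.164000
t=2: π = [0.1200, 0.1820, 0.2440, 0.1360, 0.1850, 0.1330], E[r] = 1.5100, γ^t·E[r] = 0.966400, running G = 4.130400
t=3: π = [0.1182, 0.1821, 0.2488, 0.1373, 0.1815, 0.1321], E[r] = 1.5332, γ^t·E[r] = 0.784998, running G = 4.915398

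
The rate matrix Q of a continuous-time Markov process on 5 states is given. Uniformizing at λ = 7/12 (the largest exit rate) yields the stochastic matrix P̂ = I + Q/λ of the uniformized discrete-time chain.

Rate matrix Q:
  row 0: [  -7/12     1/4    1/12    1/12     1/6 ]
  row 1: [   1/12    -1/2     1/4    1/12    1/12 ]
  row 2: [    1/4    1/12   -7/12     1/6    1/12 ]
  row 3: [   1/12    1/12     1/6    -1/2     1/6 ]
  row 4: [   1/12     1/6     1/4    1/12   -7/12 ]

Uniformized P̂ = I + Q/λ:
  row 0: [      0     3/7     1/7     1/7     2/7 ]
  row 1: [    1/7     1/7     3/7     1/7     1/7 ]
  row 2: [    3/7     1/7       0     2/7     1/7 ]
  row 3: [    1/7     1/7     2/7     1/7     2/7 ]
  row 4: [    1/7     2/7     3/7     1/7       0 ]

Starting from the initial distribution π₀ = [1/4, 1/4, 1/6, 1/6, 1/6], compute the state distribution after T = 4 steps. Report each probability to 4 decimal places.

π = [0.1850, 0.2207, 0.2469, 0.1772, 0.1701]

t=0: π = [0.2500, 0.2500, 0.1667, 0.1667, 0.1667]
t=1: π = [0.1548, 0.2381, 0.2619, 0.1667, 0.1786]
t=2: π = [0.1956, 0.2126, 0.2483, 0.1803, 0.1633]
t=3: π = [0.1859, 0.2221, 0.2405, 0.1783, 0.1732]
t=4: π = [0.1850, 0.2207, 0.2469, 0.1772, 0.1701]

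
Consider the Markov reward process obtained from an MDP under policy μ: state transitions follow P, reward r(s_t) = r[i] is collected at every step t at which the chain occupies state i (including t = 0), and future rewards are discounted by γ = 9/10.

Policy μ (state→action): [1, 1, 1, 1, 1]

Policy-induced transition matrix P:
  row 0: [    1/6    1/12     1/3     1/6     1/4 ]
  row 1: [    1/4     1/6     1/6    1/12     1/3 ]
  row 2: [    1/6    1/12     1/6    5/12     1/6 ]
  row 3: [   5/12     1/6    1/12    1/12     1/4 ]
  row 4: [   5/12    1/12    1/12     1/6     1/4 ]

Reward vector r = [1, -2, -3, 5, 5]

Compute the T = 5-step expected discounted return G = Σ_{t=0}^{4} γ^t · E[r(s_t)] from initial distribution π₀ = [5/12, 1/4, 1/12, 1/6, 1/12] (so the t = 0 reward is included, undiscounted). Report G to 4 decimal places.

G = 5.9712

t=0: π = [0.4167, 0.2500, 0.0833, 0.1667, 0.0833], E[r] = 0.9167, γ^t·E[r] = 0.916667, running G = 0.916667
t=1: π = [0.2500, 0.1181, 0.2153, 0.1528, 0.2639], E[r] = 1.4514, γ^t·E[r] = 1.306250, running G = 2.222917
t=2: π = [0.2807, 0.1059, 0.1736, 0.1979, 0.2419], E[r] = 1.7471, γ^t·E[r] = 1.415156, running G = 3.638073
t=3: π = [0.2854, 0.1087, 0.1768, 0.1848, 0.2444], E[r] = 1.6833, γ^t·E[r] = 1.227129, running G = 4.865202
t=4: π = [0.2830, 0.1078, 0.1785, 0.1864, 0.2443], E[r] = 1.6857, γ^t·E[r] = 1.105966, running G = 5.971168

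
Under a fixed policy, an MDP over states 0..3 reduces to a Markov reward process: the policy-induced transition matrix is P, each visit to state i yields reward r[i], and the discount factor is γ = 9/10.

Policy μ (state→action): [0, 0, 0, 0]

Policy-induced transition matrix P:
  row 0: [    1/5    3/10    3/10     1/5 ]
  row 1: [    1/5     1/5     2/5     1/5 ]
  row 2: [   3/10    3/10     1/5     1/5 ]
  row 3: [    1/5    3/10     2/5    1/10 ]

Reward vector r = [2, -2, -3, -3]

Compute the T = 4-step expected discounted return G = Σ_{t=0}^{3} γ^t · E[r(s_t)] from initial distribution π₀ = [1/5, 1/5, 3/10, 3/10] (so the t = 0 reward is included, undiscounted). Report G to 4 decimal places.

t=0: π = [0.2000, 0.2000, 0.3000, 0.3000], E[r] = -1.8000, γ^t·E[r] = -1.800000, running G = -1.800000
t=1: π = [0.2300, 0.2800, 0.3200, 0.1700], E[r] = -1.5700, γ^t·E[r] = -1.413000, running G = -3.213000
t=2: π = [0.2320, 0.2720, 0.3130, 0.1830], E[r] = -1.5680, γ^t·E[r] = -1.270080, running G = -4.483080
t=3: π = [0.2313, 0.2728, 0.3142, 0.1817], E[r] = -1.5707, γ^t·E[r] = -1.145040, running G = -5.628120

G = -5.6281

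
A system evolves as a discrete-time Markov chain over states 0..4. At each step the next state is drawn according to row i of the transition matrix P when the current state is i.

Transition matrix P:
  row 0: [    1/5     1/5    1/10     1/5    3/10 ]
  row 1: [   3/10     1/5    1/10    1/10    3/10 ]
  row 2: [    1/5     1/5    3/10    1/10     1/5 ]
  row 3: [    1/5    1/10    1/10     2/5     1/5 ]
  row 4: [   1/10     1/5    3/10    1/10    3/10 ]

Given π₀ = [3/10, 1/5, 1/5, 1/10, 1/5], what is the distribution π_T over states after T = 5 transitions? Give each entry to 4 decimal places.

t=0: π = [0.3000, 0.2000, 0.2000, 0.1000, 0.2000]
t=1: π = [0.2000, 0.1900, 0.1800, 0.1600, 0.2700]
t=2: π = [0.1920, 0.1840, 0.1900, 0.1680, 0.2660]
t=3: π = [0.1918, 0.1832, 0.1912, 0.1696, 0.2642]
t=4: π = [0.1919, 0.1830, 0.1911, 0.1701, 0.2639]
t=5: π = [0.1919, 0.1830, 0.1910, 0.1702, 0.2639]

π = [0.1919, 0.1830, 0.1910, 0.1702, 0.2639]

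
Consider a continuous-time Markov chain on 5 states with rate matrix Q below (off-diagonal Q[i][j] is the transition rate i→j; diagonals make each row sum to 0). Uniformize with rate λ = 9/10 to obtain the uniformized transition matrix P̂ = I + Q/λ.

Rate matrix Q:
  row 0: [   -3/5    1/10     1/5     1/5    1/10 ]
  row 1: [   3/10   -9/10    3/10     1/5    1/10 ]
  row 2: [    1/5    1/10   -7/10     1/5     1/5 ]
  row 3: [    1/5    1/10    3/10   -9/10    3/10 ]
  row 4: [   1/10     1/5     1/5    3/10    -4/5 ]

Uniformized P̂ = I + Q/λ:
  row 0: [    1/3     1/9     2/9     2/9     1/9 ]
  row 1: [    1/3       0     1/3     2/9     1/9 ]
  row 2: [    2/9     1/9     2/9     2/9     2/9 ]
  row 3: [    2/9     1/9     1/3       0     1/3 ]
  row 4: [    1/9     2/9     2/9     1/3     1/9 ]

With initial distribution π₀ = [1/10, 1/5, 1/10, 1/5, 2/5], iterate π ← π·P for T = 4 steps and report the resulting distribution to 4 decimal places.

t=0: π = [0.1000, 0.2000, 0.1000, 0.2000, 0.4000]
t=1: π = [0.2111, 0.1333, 0.2667, 0.2222, 0.1667]
t=2: π = [0.2420, 0.1148, 0.2617, 0.1914, 0.1901]
t=3: π = [0.2407, 0.1195, 0.2562, 0.2008, 0.1827]
t=4: π = [0.2419, 0.1181, 0.2578, 0.1979, 0.1842]

π = [0.2419, 0.1181, 0.2578, 0.1979, 0.1842]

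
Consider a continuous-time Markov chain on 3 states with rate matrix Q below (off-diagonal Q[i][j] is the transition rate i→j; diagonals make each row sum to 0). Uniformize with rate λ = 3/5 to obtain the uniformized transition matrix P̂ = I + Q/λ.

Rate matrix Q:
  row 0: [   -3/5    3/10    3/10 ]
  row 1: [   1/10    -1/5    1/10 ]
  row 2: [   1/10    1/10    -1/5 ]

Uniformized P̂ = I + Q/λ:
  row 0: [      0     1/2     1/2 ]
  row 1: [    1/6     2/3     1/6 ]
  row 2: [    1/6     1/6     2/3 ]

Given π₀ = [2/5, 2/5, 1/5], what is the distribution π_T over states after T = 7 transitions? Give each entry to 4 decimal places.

π = [0.1429, 0.4294, 0.4278]

t=0: π = [0.4000, 0.4000, 0.2000]
t=1: π = [0.1000, 0.5000, 0.4000]
t=2: π = [0.1500, 0.4500, 0.4000]
t=3: π = [0.1417, 0.4417, 0.4167]
t=4: π = [0.1431, 0.4347, 0.4222]
t=5: π = [0.1428, 0.4317, 0.4255]
t=6: π = [0.1429, 0.4301, 0.4270]
t=7: π = [0.1429, 0.4294, 0.4278]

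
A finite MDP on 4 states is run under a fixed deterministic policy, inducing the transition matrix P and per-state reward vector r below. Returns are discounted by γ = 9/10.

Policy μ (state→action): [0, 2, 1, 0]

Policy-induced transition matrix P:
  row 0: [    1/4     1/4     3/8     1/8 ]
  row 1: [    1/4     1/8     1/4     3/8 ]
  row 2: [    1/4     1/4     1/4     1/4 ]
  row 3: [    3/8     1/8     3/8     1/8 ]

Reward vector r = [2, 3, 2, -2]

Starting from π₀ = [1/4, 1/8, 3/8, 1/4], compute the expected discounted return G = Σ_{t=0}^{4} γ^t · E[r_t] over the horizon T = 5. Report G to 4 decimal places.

G = 5.3236

t=0: π = [0.2500, 0.1250, 0.3750, 0.2500], E[r] = 1.1250, γ^t·E[r] = 1.125000, running G = 1.125000
t=1: π = [0.2813, 0.2031, 0.3125, 0.2031], E[r] = 1.3906, γ^t·E[r] = 1.251563, running G = 2.376563
t=2: π = [0.2754, 0.1992, 0.3105, 0.2148], E[r] = 1.3398, γ^t·E[r] = 1.085273, running G = 3.461836
t=3: π = [0.2769, 0.1982, 0.3113, 0.2136], E[r] = 1.3438, γ^t·E[r] = 0.979594, running G = 4.441430
t=4: π = [0.2767, 0.1985, 0.3113, 0.2135], E[r] = 1.3446, γ^t·E[r] = 0.882215, running G = 5.323645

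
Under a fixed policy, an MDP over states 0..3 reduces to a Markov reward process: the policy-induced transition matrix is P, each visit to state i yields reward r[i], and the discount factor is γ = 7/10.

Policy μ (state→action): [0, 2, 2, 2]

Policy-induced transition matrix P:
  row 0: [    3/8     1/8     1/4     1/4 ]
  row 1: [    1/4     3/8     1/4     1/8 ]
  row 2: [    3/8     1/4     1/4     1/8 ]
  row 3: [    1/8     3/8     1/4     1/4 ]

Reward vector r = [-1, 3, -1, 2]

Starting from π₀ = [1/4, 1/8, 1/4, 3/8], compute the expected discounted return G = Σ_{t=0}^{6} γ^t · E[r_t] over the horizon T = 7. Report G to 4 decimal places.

t=0: π = [0.2500, 0.1250, 0.2500, 0.3750], E[r] = 0.6250, γ^t·E[r] = 0.625000, running G = 0.625000
t=1: π = [0.2656, 0.2813, 0.2500, 0.2031], E[r] = 0.7344, γ^t·E[r] = 0.514063, running G = 1.139063
t=2: π = [0.2891, 0.2773, 0.2500, 0.1836], E[r] = 0.6602, γ^t·E[r] = 0.323477, running G = 1.462539
t=3: π = [0.2944, 0.2715, 0.2500, 0.1841], E[r] = 0.6382, γ^t·E[r] = 0.218897, running G = 1.681436
t=4: π = [0.2950, 0.2701, 0.2500, 0.1848], E[r] = 0.6350, γ^t·E[r] = 0.152466, running G = 1.833902
t=5: π = [0.2950, 0.2700, 0.2500, 0.1850], E[r] = 0.6349, γ^t·E[r] = 0.106708, running G = 1.940610
t=6: π = [0.2950, 0.2700, 0.2500, 0.1850], E[r] = 0.6350, γ^t·E[r] = 0.074704, running G = 2.015314

G = 2.0153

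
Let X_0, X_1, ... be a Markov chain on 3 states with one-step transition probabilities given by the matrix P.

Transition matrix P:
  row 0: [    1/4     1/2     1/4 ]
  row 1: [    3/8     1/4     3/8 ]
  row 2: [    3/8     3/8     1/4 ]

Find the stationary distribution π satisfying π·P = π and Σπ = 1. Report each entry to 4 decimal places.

π = [0.3333, 0.3704, 0.2963]

Balance equations π_j = Σ_i π_i·P[i][j]:
  π_0 = 1/4·π_0 + 3/8·π_1 + 3/8·π_2
  π_1 = 1/2·π_0 + 1/4·π_1 + 3/8·π_2
  normalize: π_0 + π_1 + π_2 = 1
Solving the linear system gives exactly π = [1/3, 10/27, 8/27].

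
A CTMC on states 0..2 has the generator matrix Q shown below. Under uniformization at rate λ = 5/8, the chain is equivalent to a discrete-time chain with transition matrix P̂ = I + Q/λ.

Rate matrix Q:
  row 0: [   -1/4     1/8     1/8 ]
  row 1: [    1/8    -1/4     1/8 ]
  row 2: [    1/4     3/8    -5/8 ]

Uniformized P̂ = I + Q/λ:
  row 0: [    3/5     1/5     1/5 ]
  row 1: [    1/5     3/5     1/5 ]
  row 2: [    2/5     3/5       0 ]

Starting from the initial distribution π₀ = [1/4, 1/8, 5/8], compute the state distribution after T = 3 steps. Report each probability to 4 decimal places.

π = [0.3910, 0.4460, 0.1630]

t=0: π = [0.2500, 0.1250, 0.6250]
t=1: π = [0.4250, 0.5000, 0.0750]
t=2: π = [0.3850, 0.4300, 0.1850]
t=3: π = [0.3910, 0.4460, 0.1630]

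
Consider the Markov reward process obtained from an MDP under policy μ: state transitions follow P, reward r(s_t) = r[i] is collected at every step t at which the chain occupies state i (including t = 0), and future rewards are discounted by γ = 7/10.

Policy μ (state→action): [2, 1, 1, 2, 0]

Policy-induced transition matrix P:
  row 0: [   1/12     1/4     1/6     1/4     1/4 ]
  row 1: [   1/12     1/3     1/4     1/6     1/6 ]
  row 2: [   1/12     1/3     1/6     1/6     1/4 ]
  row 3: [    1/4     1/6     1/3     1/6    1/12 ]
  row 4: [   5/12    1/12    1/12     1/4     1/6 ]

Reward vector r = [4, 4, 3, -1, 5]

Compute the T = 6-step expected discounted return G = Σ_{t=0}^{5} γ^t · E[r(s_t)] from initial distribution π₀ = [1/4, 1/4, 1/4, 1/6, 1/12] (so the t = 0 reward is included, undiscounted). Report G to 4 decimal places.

G = 8.8306

t=0: π = [0.2500, 0.2500, 0.2500, 0.1667, 0.0833], E[r] = 3.0000, γ^t·E[r] = 3.000000, running G = 3.000000
t=1: π = [0.1389, 0.2639, 0.2083, 0.1944, 0.1944], E[r] = 3.0139, γ^t·E[r] = 2.109722, running G = 5.109722
t=2: π = [0.1806, 0.2407, 0.2049, 0.1944, 0.1794], E[r] = 3.0023, γ^t·E[r] = 1.471134, running G = 6.580856
t=3: π = [0.1755, 0.2410, 0.2042, 0.1967, 0.1826], E[r] = 2.9951, γ^t·E[r] = 1.027313, running G = 7.608169
t=4: π = [0.1770, 0.2403, 0.2043, 0.1965, 0.1819], E[r] = 2.9951, γ^t·E[r] = 0.719113, running G = 8.327282
t=5: π = [0.1767, 0.2404, 0.2043, 0.1966, 0.1821], E[r] = 2.9949, γ^t·E[r] = 0.503355, running G = 8.830637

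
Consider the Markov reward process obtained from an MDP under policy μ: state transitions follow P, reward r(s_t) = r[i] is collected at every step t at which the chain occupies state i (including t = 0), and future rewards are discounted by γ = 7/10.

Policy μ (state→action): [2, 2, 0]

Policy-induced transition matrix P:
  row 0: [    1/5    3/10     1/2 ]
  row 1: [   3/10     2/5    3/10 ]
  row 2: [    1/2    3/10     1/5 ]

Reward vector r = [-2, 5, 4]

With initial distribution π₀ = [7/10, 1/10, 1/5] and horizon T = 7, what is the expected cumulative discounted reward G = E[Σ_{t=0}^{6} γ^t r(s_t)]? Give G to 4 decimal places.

t=0: π = [0.7000, 0.1000, 0.2000], E[r] = -0.1000, γ^t·E[r] = -0.100000, running G = -0.100000
t=1: π = [0.2700, 0.3100, 0.4200], E[r] = 2.6900, γ^t·E[r] = 1.883000, running G = 1.783000
t=2: π = [0.3570, 0.3310, 0.3120], E[r] = 2.1890, γ^t·E[r] = 1.072610, running G = 2.855610
t=3: π = [0.3267, 0.3331, 0.3402], E[r] = 2.3729, γ^t·E[r] = 0.813905, running G = 3.669515
t=4: π = [0.3354, 0.3333, 0.3313], E[r] = 2.3211, γ^t·E[r] = 0.557294, running G = 4.226808
t=5: π = [0.3327, 0.3333, 0.3339], E[r] = 2.3370, γ^t·E[r] = 0.392774, running G = 4.619583
t=6: π = [0.3335, 0.3333, 0.3332], E[r] = 2.3322, γ^t·E[r] = 0.274386, running G = 4.893968

G = 4.8940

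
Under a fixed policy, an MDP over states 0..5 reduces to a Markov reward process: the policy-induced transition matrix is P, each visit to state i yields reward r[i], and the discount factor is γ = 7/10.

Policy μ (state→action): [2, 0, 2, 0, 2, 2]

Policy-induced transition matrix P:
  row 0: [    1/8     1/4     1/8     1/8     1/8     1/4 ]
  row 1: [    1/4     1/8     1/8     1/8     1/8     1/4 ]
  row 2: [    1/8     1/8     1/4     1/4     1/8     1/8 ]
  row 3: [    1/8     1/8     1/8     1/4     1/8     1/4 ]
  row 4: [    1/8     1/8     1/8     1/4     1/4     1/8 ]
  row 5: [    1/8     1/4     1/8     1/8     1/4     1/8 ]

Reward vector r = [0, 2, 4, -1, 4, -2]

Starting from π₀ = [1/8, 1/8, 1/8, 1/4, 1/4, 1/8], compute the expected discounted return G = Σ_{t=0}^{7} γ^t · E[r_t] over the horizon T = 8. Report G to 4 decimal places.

G = 3.4085

t=0: π = [0.1250, 0.1250, 0.1250, 0.2500, 0.2500, 0.1250], E[r] = 1.2500, γ^t·E[r] = 1.250000, running G = 1.250000
t=1: π = [0.1406, 0.1563, 0.1406, 0.2031, 0.1719, 0.1875], E[r] = 0.9844, γ^t·E[r] = 0.689063, running G = 1.939063
t=2: π = [0.1445, 0.1660, 0.1426, 0.1895, 0.1699, 0.1875], E[r] = 1.0176, γ^t·E[r] = 0.498613, running G = 2.437676
t=3: π = [0.1458, 0.1665, 0.1428, 0.1877, 0.1697, 0.1875], E[r] = 1.0203, γ^t·E[r] = 0.349950, running G = 2.787626
t=4: π = [0.1458, 0.1667, 0.1429, 0.1875, 0.1696, 0.1875], E[r] = 1.0208, γ^t·E[r] = 0.245090, running G = 3.032716
t=5: π = [0.1458, 0.1667, 0.1429, 0.1875, 0.1696, 0.1875], E[r] = 1.0208, γ^t·E[r] = 0.171570, running G = 3.204286
t=6: π = [0.1458, 0.1667, 0.1429, 0.1875, 0.1696, 0.1875], E[r] = 1.0208, γ^t·E[r] = 0.120100, running G = 3.324386
t=7: π = [0.1458, 0.1667, 0.1429, 0.1875, 0.1696, 0.1875], E[r] = 1.0208, γ^t·E[r] = 0.084070, running G = 3.408456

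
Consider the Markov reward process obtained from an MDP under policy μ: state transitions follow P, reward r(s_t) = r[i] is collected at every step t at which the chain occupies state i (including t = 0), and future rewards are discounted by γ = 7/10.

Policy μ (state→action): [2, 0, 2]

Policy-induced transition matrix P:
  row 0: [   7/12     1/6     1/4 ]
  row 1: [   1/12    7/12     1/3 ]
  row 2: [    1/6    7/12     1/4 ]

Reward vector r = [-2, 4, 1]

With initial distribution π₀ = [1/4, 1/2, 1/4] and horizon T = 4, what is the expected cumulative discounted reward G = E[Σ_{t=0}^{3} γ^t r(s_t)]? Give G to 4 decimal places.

G = 4.4785

t=0: π = [0.2500, 0.5000, 0.2500], E[r] = 1.7500, γ^t·E[r] = 1.750000, running G = 1.750000
t=1: π = [0.2292, 0.4792, 0.2917], E[r] = 1.7500, γ^t·E[r] = 1.225000, running G = 2.975000
t=2: π = [0.2222, 0.4878, 0.2899], E[r] = 1.7969, γ^t·E[r] = 0.880469, running G = 3.855469
t=3: π = [0.2186, 0.4907, 0.2907], E[r] = 1.8164, γ^t·E[r] = 0.623027, running G = 4.478496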